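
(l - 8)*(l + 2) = l^2 - 6*l - 16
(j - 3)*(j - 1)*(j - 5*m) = j^3 - 5*j^2*m - 4*j^2 + 20*j*m + 3*j - 15*m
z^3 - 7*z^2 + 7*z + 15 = (z - 5)*(z - 3)*(z + 1)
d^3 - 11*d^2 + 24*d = d*(d - 8)*(d - 3)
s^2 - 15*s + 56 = (s - 8)*(s - 7)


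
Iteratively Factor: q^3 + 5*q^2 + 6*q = (q + 3)*(q^2 + 2*q) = q*(q + 3)*(q + 2)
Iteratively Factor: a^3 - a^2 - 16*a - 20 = (a + 2)*(a^2 - 3*a - 10) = (a - 5)*(a + 2)*(a + 2)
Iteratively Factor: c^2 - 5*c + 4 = (c - 4)*(c - 1)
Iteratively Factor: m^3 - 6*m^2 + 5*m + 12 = (m + 1)*(m^2 - 7*m + 12) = (m - 4)*(m + 1)*(m - 3)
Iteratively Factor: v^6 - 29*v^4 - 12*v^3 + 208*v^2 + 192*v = (v + 1)*(v^5 - v^4 - 28*v^3 + 16*v^2 + 192*v) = v*(v + 1)*(v^4 - v^3 - 28*v^2 + 16*v + 192) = v*(v - 4)*(v + 1)*(v^3 + 3*v^2 - 16*v - 48) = v*(v - 4)*(v + 1)*(v + 4)*(v^2 - v - 12) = v*(v - 4)*(v + 1)*(v + 3)*(v + 4)*(v - 4)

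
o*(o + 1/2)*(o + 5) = o^3 + 11*o^2/2 + 5*o/2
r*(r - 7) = r^2 - 7*r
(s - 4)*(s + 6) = s^2 + 2*s - 24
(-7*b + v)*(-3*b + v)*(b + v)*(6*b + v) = 126*b^4 + 87*b^3*v - 43*b^2*v^2 - 3*b*v^3 + v^4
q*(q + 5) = q^2 + 5*q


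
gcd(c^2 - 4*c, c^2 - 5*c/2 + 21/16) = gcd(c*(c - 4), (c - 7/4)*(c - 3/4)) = 1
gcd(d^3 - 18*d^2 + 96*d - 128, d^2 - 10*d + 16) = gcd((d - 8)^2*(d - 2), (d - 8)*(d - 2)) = d^2 - 10*d + 16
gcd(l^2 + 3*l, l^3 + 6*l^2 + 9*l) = l^2 + 3*l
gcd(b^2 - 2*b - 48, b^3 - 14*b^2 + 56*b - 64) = b - 8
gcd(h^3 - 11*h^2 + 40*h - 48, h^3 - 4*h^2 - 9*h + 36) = h^2 - 7*h + 12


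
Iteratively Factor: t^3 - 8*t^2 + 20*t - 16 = (t - 2)*(t^2 - 6*t + 8) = (t - 2)^2*(t - 4)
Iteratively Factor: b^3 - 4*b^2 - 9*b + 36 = (b + 3)*(b^2 - 7*b + 12) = (b - 3)*(b + 3)*(b - 4)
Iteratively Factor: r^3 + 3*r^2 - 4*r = (r + 4)*(r^2 - r) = r*(r + 4)*(r - 1)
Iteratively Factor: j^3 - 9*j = (j - 3)*(j^2 + 3*j) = (j - 3)*(j + 3)*(j)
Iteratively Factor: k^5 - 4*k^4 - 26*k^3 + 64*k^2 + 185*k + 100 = (k - 5)*(k^4 + k^3 - 21*k^2 - 41*k - 20) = (k - 5)*(k + 1)*(k^3 - 21*k - 20) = (k - 5)*(k + 1)*(k + 4)*(k^2 - 4*k - 5) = (k - 5)^2*(k + 1)*(k + 4)*(k + 1)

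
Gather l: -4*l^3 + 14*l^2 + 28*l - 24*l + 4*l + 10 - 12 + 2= -4*l^3 + 14*l^2 + 8*l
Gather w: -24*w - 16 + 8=-24*w - 8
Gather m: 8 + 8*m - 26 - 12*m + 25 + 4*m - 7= 0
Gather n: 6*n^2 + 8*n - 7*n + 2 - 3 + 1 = 6*n^2 + n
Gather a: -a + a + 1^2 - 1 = 0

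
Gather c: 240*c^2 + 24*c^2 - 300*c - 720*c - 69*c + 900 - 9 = 264*c^2 - 1089*c + 891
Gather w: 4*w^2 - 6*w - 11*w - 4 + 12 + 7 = 4*w^2 - 17*w + 15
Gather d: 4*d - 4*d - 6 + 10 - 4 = 0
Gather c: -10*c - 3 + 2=-10*c - 1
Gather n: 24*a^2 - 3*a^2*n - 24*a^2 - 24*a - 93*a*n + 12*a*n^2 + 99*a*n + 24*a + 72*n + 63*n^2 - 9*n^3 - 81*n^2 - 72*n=-9*n^3 + n^2*(12*a - 18) + n*(-3*a^2 + 6*a)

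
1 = 1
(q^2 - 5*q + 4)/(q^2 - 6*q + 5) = (q - 4)/(q - 5)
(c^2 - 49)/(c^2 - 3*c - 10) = (49 - c^2)/(-c^2 + 3*c + 10)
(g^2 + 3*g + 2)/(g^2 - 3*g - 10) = (g + 1)/(g - 5)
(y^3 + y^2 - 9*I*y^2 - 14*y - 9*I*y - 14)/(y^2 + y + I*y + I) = (y^2 - 9*I*y - 14)/(y + I)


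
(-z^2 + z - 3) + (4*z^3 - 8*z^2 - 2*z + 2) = 4*z^3 - 9*z^2 - z - 1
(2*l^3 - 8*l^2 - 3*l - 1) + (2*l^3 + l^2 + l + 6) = 4*l^3 - 7*l^2 - 2*l + 5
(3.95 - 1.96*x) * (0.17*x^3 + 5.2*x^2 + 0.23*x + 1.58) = -0.3332*x^4 - 9.5205*x^3 + 20.0892*x^2 - 2.1883*x + 6.241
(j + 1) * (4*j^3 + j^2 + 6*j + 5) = 4*j^4 + 5*j^3 + 7*j^2 + 11*j + 5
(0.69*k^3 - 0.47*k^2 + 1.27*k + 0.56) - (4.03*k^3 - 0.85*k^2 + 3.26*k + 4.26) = -3.34*k^3 + 0.38*k^2 - 1.99*k - 3.7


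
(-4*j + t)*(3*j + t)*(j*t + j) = -12*j^3*t - 12*j^3 - j^2*t^2 - j^2*t + j*t^3 + j*t^2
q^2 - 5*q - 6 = (q - 6)*(q + 1)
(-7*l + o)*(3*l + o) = -21*l^2 - 4*l*o + o^2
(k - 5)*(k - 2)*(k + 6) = k^3 - k^2 - 32*k + 60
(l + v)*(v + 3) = l*v + 3*l + v^2 + 3*v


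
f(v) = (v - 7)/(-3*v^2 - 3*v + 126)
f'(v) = (v - 7)*(6*v + 3)/(-3*v^2 - 3*v + 126)^2 + 1/(-3*v^2 - 3*v + 126) = (-v^2 - v + (v - 7)*(2*v + 1) + 42)/(3*(v^2 + v - 42)^2)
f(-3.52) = -0.11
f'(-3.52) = 0.03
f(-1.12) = -0.06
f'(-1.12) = 0.01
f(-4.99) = -0.18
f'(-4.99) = 0.09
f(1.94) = -0.05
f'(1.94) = 0.00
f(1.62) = -0.05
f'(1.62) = 0.00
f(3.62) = -0.04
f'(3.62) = -0.00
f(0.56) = -0.05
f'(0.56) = 0.01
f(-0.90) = -0.06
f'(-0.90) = 0.01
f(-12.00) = 0.07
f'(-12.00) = 0.01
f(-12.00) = 0.07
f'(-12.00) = 0.01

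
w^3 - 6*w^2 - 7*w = w*(w - 7)*(w + 1)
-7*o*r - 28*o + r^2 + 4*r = (-7*o + r)*(r + 4)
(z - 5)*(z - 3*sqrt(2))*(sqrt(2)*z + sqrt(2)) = sqrt(2)*z^3 - 6*z^2 - 4*sqrt(2)*z^2 - 5*sqrt(2)*z + 24*z + 30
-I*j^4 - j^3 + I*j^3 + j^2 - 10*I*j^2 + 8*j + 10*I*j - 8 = (j - 4*I)*(j + I)*(j + 2*I)*(-I*j + I)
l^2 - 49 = (l - 7)*(l + 7)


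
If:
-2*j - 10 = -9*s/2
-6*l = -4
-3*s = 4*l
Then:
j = -7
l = 2/3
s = -8/9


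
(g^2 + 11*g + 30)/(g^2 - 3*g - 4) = (g^2 + 11*g + 30)/(g^2 - 3*g - 4)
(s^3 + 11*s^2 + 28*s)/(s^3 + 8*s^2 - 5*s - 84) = s/(s - 3)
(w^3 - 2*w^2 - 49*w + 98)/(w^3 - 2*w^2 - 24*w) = (-w^3 + 2*w^2 + 49*w - 98)/(w*(-w^2 + 2*w + 24))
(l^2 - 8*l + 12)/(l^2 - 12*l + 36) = (l - 2)/(l - 6)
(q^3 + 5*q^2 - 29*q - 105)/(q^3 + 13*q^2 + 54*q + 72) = (q^2 + 2*q - 35)/(q^2 + 10*q + 24)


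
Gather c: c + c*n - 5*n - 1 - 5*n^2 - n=c*(n + 1) - 5*n^2 - 6*n - 1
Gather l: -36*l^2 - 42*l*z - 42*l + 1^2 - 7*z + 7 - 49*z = -36*l^2 + l*(-42*z - 42) - 56*z + 8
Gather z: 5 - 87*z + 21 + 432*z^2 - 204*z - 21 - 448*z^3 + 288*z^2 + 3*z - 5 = -448*z^3 + 720*z^2 - 288*z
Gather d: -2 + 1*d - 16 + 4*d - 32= 5*d - 50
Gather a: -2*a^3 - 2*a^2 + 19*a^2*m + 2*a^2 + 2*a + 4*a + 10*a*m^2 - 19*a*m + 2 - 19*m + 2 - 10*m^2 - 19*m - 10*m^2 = -2*a^3 + 19*a^2*m + a*(10*m^2 - 19*m + 6) - 20*m^2 - 38*m + 4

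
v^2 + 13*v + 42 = (v + 6)*(v + 7)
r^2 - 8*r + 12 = (r - 6)*(r - 2)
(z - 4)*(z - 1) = z^2 - 5*z + 4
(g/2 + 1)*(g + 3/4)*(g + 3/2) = g^3/2 + 17*g^2/8 + 45*g/16 + 9/8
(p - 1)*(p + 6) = p^2 + 5*p - 6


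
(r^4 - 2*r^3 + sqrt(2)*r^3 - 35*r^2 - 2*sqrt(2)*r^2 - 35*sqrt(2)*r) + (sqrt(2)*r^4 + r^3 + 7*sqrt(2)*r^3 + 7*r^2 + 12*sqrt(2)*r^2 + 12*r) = r^4 + sqrt(2)*r^4 - r^3 + 8*sqrt(2)*r^3 - 28*r^2 + 10*sqrt(2)*r^2 - 35*sqrt(2)*r + 12*r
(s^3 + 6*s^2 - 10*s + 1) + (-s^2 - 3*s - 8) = s^3 + 5*s^2 - 13*s - 7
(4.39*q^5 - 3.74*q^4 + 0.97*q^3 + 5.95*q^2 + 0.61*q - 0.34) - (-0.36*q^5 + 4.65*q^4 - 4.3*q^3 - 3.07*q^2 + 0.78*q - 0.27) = 4.75*q^5 - 8.39*q^4 + 5.27*q^3 + 9.02*q^2 - 0.17*q - 0.07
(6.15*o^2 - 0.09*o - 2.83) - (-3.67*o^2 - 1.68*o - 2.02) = 9.82*o^2 + 1.59*o - 0.81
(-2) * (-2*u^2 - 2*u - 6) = 4*u^2 + 4*u + 12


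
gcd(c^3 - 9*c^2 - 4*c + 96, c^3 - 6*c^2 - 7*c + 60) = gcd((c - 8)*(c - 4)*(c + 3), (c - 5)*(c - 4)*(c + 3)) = c^2 - c - 12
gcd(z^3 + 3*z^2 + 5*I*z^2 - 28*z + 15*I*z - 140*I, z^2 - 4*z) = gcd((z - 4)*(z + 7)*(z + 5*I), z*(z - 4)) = z - 4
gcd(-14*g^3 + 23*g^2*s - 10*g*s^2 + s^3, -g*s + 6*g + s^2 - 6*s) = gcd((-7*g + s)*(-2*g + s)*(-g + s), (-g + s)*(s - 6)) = -g + s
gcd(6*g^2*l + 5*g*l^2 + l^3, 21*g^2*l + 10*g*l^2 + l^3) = 3*g*l + l^2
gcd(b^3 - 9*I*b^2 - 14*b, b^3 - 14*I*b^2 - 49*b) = b^2 - 7*I*b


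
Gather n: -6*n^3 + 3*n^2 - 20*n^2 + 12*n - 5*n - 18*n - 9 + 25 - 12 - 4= -6*n^3 - 17*n^2 - 11*n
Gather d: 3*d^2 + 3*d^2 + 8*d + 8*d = 6*d^2 + 16*d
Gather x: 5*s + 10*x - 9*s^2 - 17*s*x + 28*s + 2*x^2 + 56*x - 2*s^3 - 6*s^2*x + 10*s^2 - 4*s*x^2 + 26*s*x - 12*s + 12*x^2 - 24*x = -2*s^3 + s^2 + 21*s + x^2*(14 - 4*s) + x*(-6*s^2 + 9*s + 42)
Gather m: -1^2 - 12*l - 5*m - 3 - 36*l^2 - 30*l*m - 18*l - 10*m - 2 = -36*l^2 - 30*l + m*(-30*l - 15) - 6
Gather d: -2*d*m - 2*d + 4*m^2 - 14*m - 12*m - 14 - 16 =d*(-2*m - 2) + 4*m^2 - 26*m - 30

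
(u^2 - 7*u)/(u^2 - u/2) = 2*(u - 7)/(2*u - 1)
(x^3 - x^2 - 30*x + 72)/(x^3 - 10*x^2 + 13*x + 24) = (x^2 + 2*x - 24)/(x^2 - 7*x - 8)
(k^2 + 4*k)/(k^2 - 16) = k/(k - 4)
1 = 1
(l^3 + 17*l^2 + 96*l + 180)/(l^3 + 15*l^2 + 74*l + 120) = (l + 6)/(l + 4)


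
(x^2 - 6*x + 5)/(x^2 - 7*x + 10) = (x - 1)/(x - 2)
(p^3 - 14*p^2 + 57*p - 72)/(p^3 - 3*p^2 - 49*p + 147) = (p^2 - 11*p + 24)/(p^2 - 49)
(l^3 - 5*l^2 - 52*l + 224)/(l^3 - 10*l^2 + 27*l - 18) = (l^3 - 5*l^2 - 52*l + 224)/(l^3 - 10*l^2 + 27*l - 18)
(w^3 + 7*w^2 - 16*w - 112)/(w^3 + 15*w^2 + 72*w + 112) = (w - 4)/(w + 4)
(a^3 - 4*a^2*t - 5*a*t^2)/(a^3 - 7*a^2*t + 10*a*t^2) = (-a - t)/(-a + 2*t)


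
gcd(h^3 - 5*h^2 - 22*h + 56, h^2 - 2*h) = h - 2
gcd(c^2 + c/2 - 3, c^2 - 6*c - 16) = c + 2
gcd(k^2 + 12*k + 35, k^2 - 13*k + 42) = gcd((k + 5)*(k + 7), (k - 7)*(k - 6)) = 1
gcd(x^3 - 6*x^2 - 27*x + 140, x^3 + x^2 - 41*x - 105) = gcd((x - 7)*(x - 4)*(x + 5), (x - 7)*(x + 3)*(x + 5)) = x^2 - 2*x - 35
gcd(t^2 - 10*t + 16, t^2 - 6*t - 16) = t - 8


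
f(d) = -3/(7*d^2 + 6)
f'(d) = 42*d/(7*d^2 + 6)^2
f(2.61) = -0.06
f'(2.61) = 0.04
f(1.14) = -0.20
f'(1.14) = 0.21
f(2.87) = -0.05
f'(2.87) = 0.03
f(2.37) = -0.07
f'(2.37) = 0.05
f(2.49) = -0.06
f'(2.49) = 0.04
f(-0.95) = -0.24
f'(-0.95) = -0.26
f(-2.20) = -0.08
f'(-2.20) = -0.06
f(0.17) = -0.48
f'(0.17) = 0.19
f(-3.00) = -0.04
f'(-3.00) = -0.03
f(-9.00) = -0.00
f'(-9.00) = 0.00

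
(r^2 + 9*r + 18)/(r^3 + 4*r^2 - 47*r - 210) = (r + 3)/(r^2 - 2*r - 35)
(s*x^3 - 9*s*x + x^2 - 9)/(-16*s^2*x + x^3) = (-s*x^3 + 9*s*x - x^2 + 9)/(x*(16*s^2 - x^2))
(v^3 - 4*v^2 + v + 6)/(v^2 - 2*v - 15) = (-v^3 + 4*v^2 - v - 6)/(-v^2 + 2*v + 15)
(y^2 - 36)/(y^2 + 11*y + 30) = (y - 6)/(y + 5)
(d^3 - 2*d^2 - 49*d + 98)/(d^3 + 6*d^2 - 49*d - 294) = (d - 2)/(d + 6)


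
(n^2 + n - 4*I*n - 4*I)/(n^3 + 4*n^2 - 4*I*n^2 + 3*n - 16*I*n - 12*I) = 1/(n + 3)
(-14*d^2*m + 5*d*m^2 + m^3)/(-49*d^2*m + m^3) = (2*d - m)/(7*d - m)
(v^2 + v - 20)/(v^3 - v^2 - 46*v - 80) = (v - 4)/(v^2 - 6*v - 16)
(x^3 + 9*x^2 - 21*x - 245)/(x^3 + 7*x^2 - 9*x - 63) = (x^2 + 2*x - 35)/(x^2 - 9)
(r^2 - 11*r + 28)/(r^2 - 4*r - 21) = (r - 4)/(r + 3)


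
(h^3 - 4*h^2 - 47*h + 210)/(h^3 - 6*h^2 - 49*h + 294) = (h - 5)/(h - 7)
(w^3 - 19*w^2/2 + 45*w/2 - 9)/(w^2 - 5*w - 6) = (2*w^2 - 7*w + 3)/(2*(w + 1))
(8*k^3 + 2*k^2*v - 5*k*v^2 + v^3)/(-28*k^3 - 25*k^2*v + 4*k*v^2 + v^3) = (-2*k + v)/(7*k + v)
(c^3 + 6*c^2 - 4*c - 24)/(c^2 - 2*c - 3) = (-c^3 - 6*c^2 + 4*c + 24)/(-c^2 + 2*c + 3)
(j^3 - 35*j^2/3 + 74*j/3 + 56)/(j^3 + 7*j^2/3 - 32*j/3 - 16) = (j^2 - 13*j + 42)/(j^2 + j - 12)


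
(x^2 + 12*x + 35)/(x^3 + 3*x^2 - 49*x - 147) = (x + 5)/(x^2 - 4*x - 21)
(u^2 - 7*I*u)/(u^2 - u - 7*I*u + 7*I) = u/(u - 1)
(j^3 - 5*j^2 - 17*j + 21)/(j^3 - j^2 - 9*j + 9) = (j - 7)/(j - 3)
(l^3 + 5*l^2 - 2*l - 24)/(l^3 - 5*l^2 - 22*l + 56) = (l + 3)/(l - 7)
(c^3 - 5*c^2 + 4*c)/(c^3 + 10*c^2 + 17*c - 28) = c*(c - 4)/(c^2 + 11*c + 28)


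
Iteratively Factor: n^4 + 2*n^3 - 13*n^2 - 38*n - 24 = (n + 1)*(n^3 + n^2 - 14*n - 24) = (n + 1)*(n + 2)*(n^2 - n - 12) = (n + 1)*(n + 2)*(n + 3)*(n - 4)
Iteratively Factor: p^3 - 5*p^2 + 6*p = (p - 3)*(p^2 - 2*p) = (p - 3)*(p - 2)*(p)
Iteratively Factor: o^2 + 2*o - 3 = (o - 1)*(o + 3)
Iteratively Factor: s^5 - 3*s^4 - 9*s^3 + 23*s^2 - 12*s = (s - 1)*(s^4 - 2*s^3 - 11*s^2 + 12*s) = s*(s - 1)*(s^3 - 2*s^2 - 11*s + 12) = s*(s - 4)*(s - 1)*(s^2 + 2*s - 3) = s*(s - 4)*(s - 1)*(s + 3)*(s - 1)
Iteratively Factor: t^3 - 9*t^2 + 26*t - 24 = (t - 4)*(t^2 - 5*t + 6) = (t - 4)*(t - 2)*(t - 3)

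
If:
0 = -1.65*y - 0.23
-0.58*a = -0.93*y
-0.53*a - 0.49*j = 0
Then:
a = -0.22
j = 0.24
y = -0.14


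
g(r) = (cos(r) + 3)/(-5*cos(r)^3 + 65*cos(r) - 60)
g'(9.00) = 0.01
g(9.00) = -0.02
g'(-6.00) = 14.08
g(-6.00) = -1.97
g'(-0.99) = -0.32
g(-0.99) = -0.14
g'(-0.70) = -0.92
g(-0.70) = -0.30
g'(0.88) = 0.46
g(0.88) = -0.18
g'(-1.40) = -0.10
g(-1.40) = -0.06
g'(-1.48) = -0.09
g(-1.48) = -0.06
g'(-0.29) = -13.11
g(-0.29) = -1.87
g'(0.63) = 1.27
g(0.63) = -0.38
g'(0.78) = 0.66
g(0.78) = -0.24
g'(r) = (-15*sin(r)*cos(r)^2 + 65*sin(r))*(cos(r) + 3)/(-5*cos(r)^3 + 65*cos(r) - 60)^2 - sin(r)/(-5*cos(r)^3 + 65*cos(r) - 60) = (-3*cos(r) - 9*cos(2*r) - cos(3*r) + 93)*sin(r)/(10*(cos(r)^3 - 13*cos(r) + 12)^2)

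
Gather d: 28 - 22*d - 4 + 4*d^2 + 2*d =4*d^2 - 20*d + 24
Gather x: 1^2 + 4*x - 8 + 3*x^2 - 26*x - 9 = 3*x^2 - 22*x - 16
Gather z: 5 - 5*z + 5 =10 - 5*z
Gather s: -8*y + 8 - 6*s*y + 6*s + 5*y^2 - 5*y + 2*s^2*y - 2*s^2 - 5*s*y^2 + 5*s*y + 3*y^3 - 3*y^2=s^2*(2*y - 2) + s*(-5*y^2 - y + 6) + 3*y^3 + 2*y^2 - 13*y + 8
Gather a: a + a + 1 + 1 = 2*a + 2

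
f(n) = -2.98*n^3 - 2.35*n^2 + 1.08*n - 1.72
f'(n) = -8.94*n^2 - 4.7*n + 1.08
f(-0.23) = -2.06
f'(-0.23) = 1.69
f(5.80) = -655.94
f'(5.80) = -326.92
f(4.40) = -296.31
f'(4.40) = -192.68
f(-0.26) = -2.11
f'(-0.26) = 1.70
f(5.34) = -516.74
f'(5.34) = -278.95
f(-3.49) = 92.56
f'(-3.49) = -91.41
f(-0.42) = -2.37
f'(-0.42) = 1.48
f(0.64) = -2.77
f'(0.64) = -5.59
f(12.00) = -5476.60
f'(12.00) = -1342.68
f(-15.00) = 9510.83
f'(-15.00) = -1939.92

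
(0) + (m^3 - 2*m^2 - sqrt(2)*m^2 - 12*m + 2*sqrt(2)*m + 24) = m^3 - 2*m^2 - sqrt(2)*m^2 - 12*m + 2*sqrt(2)*m + 24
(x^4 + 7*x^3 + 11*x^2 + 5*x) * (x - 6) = x^5 + x^4 - 31*x^3 - 61*x^2 - 30*x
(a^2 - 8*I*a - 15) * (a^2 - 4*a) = a^4 - 4*a^3 - 8*I*a^3 - 15*a^2 + 32*I*a^2 + 60*a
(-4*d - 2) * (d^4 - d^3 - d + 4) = -4*d^5 + 2*d^4 + 2*d^3 + 4*d^2 - 14*d - 8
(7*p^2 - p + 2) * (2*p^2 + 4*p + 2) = 14*p^4 + 26*p^3 + 14*p^2 + 6*p + 4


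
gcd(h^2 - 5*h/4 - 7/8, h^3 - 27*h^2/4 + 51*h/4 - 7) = h - 7/4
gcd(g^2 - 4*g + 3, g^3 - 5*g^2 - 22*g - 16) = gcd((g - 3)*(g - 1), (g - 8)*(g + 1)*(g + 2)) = 1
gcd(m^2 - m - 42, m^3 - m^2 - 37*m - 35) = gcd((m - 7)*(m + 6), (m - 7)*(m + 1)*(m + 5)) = m - 7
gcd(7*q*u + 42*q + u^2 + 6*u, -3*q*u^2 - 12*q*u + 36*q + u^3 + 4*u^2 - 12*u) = u + 6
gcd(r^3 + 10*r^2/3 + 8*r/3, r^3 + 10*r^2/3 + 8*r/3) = r^3 + 10*r^2/3 + 8*r/3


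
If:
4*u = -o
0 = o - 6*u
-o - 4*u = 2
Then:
No Solution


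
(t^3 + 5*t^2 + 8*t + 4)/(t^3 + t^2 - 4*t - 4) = (t + 2)/(t - 2)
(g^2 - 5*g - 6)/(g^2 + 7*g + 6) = (g - 6)/(g + 6)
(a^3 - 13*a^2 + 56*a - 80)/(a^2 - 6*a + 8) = (a^2 - 9*a + 20)/(a - 2)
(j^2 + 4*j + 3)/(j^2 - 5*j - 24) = (j + 1)/(j - 8)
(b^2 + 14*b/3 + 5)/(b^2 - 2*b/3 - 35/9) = 3*(b + 3)/(3*b - 7)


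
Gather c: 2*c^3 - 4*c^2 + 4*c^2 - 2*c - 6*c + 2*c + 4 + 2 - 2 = 2*c^3 - 6*c + 4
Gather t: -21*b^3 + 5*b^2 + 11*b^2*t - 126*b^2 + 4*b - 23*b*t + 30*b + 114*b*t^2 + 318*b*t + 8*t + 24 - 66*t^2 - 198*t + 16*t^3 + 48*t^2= -21*b^3 - 121*b^2 + 34*b + 16*t^3 + t^2*(114*b - 18) + t*(11*b^2 + 295*b - 190) + 24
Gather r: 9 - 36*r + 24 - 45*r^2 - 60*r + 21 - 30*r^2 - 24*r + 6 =-75*r^2 - 120*r + 60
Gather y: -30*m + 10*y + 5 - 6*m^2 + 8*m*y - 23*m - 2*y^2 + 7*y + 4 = -6*m^2 - 53*m - 2*y^2 + y*(8*m + 17) + 9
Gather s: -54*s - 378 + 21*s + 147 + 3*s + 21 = -30*s - 210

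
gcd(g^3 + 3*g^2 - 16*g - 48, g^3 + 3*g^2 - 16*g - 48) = g^3 + 3*g^2 - 16*g - 48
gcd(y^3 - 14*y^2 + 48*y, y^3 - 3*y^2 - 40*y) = y^2 - 8*y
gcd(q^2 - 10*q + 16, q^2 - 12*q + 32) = q - 8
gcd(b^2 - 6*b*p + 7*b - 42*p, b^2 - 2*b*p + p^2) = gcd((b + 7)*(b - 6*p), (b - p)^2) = 1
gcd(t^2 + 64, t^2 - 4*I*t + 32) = t - 8*I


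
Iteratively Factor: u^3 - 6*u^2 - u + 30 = (u - 3)*(u^2 - 3*u - 10) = (u - 5)*(u - 3)*(u + 2)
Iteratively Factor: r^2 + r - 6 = (r - 2)*(r + 3)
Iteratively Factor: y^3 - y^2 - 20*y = (y + 4)*(y^2 - 5*y) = (y - 5)*(y + 4)*(y)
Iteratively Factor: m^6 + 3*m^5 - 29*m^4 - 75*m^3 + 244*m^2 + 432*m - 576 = (m - 1)*(m^5 + 4*m^4 - 25*m^3 - 100*m^2 + 144*m + 576) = (m - 1)*(m + 3)*(m^4 + m^3 - 28*m^2 - 16*m + 192) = (m - 4)*(m - 1)*(m + 3)*(m^3 + 5*m^2 - 8*m - 48) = (m - 4)*(m - 3)*(m - 1)*(m + 3)*(m^2 + 8*m + 16) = (m - 4)*(m - 3)*(m - 1)*(m + 3)*(m + 4)*(m + 4)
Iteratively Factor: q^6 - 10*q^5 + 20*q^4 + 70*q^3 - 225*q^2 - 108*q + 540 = (q + 2)*(q^5 - 12*q^4 + 44*q^3 - 18*q^2 - 189*q + 270) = (q - 5)*(q + 2)*(q^4 - 7*q^3 + 9*q^2 + 27*q - 54) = (q - 5)*(q - 3)*(q + 2)*(q^3 - 4*q^2 - 3*q + 18) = (q - 5)*(q - 3)^2*(q + 2)*(q^2 - q - 6) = (q - 5)*(q - 3)^3*(q + 2)*(q + 2)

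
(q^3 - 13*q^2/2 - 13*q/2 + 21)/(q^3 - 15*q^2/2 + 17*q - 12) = (q^2 - 5*q - 14)/(q^2 - 6*q + 8)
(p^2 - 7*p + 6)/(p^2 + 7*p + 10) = (p^2 - 7*p + 6)/(p^2 + 7*p + 10)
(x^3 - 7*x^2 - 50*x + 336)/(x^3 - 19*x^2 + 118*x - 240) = (x + 7)/(x - 5)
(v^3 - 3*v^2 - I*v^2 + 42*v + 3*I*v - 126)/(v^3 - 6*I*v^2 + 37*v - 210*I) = (v - 3)/(v - 5*I)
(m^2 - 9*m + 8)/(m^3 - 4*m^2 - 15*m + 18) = (m - 8)/(m^2 - 3*m - 18)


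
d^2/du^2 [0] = 0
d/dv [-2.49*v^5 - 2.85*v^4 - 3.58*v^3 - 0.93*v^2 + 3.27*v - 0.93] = -12.45*v^4 - 11.4*v^3 - 10.74*v^2 - 1.86*v + 3.27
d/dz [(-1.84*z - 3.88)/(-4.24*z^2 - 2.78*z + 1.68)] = (7.8016*z^2 + 5.1152*z - (1.84*z + 3.88)*(8.48*z + 2.78) - 3.0912)/(4.24*z^2 + 2.78*z - 1.68)^2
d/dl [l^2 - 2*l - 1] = 2*l - 2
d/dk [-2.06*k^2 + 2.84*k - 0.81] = 2.84 - 4.12*k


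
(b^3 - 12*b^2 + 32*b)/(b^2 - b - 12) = b*(b - 8)/(b + 3)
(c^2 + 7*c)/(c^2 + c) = (c + 7)/(c + 1)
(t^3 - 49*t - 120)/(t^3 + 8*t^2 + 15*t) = (t - 8)/t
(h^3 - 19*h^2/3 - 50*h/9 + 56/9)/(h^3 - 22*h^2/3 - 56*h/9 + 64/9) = (h - 7)/(h - 8)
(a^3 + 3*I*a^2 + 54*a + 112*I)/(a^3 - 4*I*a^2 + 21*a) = (a^2 + 10*I*a - 16)/(a*(a + 3*I))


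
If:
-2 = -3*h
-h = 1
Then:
No Solution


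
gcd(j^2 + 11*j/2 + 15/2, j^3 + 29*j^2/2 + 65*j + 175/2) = j + 5/2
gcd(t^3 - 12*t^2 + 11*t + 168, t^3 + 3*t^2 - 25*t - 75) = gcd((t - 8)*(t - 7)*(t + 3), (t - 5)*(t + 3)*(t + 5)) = t + 3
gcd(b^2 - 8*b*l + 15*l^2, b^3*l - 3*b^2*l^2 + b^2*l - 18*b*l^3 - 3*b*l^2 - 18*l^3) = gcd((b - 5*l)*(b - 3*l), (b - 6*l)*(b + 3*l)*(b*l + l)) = 1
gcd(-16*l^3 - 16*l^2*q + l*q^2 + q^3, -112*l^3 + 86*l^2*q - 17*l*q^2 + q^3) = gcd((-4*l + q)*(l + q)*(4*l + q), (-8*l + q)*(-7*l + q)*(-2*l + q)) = 1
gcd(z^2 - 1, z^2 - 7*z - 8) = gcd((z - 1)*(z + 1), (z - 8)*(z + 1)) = z + 1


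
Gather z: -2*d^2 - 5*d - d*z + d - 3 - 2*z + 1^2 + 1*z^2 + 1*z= -2*d^2 - 4*d + z^2 + z*(-d - 1) - 2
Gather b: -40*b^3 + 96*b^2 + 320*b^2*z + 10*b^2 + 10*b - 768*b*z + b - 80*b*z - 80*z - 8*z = -40*b^3 + b^2*(320*z + 106) + b*(11 - 848*z) - 88*z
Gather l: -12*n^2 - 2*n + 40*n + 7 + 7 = -12*n^2 + 38*n + 14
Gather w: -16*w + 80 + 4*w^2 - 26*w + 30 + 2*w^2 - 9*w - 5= 6*w^2 - 51*w + 105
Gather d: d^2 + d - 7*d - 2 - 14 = d^2 - 6*d - 16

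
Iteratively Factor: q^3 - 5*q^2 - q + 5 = (q - 5)*(q^2 - 1) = (q - 5)*(q - 1)*(q + 1)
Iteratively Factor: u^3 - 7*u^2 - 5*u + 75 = (u - 5)*(u^2 - 2*u - 15) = (u - 5)*(u + 3)*(u - 5)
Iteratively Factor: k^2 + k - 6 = (k + 3)*(k - 2)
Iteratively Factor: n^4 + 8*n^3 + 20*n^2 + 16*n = (n + 2)*(n^3 + 6*n^2 + 8*n) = n*(n + 2)*(n^2 + 6*n + 8) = n*(n + 2)^2*(n + 4)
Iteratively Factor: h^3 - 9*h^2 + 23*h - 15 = (h - 5)*(h^2 - 4*h + 3) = (h - 5)*(h - 1)*(h - 3)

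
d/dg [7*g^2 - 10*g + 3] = 14*g - 10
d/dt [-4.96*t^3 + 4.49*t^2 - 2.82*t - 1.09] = -14.88*t^2 + 8.98*t - 2.82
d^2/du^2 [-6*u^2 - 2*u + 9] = -12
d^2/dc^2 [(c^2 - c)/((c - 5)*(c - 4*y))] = 2*(c*(c - 5)^2*(c - 1) + c*(c - 5)*(c - 1)*(c - 4*y) + c*(c - 1)*(c - 4*y)^2 + (1 - 2*c)*(c - 5)^2*(c - 4*y) + (1 - 2*c)*(c - 5)*(c - 4*y)^2 + (c - 5)^2*(c - 4*y)^2)/((c - 5)^3*(c - 4*y)^3)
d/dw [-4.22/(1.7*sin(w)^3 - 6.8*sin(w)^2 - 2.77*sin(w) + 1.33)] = (21.522*sin(w)^2 - 57.392*sin(w) - 11.6894)*cos(w)/(1.7*sin(w)^3 - 6.8*sin(w)^2 - 2.77*sin(w) + 1.33)^2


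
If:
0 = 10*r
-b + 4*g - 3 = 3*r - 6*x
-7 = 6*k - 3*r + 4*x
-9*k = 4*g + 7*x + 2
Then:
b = 5*x + 11/2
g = 17/8 - x/4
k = -2*x/3 - 7/6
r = 0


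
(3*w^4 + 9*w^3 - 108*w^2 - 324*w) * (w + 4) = 3*w^5 + 21*w^4 - 72*w^3 - 756*w^2 - 1296*w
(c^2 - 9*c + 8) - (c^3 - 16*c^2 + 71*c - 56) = -c^3 + 17*c^2 - 80*c + 64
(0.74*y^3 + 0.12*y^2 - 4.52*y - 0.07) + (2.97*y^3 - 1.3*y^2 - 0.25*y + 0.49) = 3.71*y^3 - 1.18*y^2 - 4.77*y + 0.42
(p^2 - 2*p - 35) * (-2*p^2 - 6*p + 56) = -2*p^4 - 2*p^3 + 138*p^2 + 98*p - 1960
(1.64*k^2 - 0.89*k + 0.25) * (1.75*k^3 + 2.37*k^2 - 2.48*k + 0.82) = 2.87*k^5 + 2.3293*k^4 - 5.739*k^3 + 4.1445*k^2 - 1.3498*k + 0.205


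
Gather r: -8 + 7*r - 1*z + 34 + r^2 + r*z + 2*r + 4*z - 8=r^2 + r*(z + 9) + 3*z + 18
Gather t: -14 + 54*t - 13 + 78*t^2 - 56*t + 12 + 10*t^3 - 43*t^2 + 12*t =10*t^3 + 35*t^2 + 10*t - 15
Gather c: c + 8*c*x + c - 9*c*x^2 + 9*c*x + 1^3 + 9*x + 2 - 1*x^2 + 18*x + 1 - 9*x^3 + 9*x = c*(-9*x^2 + 17*x + 2) - 9*x^3 - x^2 + 36*x + 4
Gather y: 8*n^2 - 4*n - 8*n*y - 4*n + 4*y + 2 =8*n^2 - 8*n + y*(4 - 8*n) + 2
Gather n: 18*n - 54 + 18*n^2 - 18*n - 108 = 18*n^2 - 162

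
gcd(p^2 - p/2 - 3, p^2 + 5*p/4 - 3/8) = p + 3/2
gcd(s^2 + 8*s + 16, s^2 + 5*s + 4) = s + 4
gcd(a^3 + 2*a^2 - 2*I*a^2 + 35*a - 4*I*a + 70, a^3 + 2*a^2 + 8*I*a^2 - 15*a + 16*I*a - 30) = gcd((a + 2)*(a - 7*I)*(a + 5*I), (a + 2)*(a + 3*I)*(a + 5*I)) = a^2 + a*(2 + 5*I) + 10*I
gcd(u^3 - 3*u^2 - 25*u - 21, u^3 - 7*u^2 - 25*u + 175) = u - 7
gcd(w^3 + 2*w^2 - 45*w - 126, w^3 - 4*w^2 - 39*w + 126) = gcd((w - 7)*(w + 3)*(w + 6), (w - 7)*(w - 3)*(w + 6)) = w^2 - w - 42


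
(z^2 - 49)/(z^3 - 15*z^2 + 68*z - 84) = (z + 7)/(z^2 - 8*z + 12)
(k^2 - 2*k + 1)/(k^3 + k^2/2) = 2*(k^2 - 2*k + 1)/(k^2*(2*k + 1))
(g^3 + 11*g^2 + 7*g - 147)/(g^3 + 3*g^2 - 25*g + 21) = (g + 7)/(g - 1)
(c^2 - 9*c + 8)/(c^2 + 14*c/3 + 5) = 3*(c^2 - 9*c + 8)/(3*c^2 + 14*c + 15)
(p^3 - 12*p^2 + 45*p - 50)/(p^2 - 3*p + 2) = (p^2 - 10*p + 25)/(p - 1)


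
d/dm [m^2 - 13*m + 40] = 2*m - 13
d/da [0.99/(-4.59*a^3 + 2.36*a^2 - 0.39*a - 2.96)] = (13.6323*a^2 - 4.6728*a + 0.3861)/(4.59*a^3 - 2.36*a^2 + 0.39*a + 2.96)^2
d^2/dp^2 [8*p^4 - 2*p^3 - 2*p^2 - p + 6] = 96*p^2 - 12*p - 4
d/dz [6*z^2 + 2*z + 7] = 12*z + 2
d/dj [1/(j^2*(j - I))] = (j*(-j + I) - 2*(j - I)^2)/(j^3*(j - I)^3)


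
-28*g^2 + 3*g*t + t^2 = (-4*g + t)*(7*g + t)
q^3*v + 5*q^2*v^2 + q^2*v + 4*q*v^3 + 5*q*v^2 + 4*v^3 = (q + v)*(q + 4*v)*(q*v + v)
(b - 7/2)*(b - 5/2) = b^2 - 6*b + 35/4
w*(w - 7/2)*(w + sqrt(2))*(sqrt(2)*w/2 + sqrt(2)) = sqrt(2)*w^4/2 - 3*sqrt(2)*w^3/4 + w^3 - 7*sqrt(2)*w^2/2 - 3*w^2/2 - 7*w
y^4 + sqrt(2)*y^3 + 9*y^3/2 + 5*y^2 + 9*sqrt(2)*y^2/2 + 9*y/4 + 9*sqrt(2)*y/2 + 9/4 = (y + 3/2)*(y + 3)*(y + sqrt(2)/2)^2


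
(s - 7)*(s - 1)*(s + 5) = s^3 - 3*s^2 - 33*s + 35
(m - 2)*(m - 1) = m^2 - 3*m + 2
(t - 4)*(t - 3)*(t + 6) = t^3 - t^2 - 30*t + 72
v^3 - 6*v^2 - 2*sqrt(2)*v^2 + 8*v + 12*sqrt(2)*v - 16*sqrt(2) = (v - 4)*(v - 2)*(v - 2*sqrt(2))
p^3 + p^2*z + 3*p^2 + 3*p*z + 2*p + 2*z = (p + 1)*(p + 2)*(p + z)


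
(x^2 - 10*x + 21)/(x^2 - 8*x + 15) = (x - 7)/(x - 5)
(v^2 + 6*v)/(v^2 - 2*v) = (v + 6)/(v - 2)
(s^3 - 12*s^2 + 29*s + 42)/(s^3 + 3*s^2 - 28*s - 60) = (s^3 - 12*s^2 + 29*s + 42)/(s^3 + 3*s^2 - 28*s - 60)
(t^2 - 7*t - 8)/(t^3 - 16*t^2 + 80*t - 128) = (t + 1)/(t^2 - 8*t + 16)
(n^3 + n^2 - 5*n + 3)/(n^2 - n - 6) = (-n^3 - n^2 + 5*n - 3)/(-n^2 + n + 6)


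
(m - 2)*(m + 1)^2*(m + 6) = m^4 + 6*m^3 - 3*m^2 - 20*m - 12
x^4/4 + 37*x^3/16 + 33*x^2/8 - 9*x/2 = x*(x/4 + 1)*(x - 3/4)*(x + 6)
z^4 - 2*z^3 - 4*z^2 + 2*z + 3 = (z - 3)*(z - 1)*(z + 1)^2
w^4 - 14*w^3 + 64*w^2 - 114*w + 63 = (w - 7)*(w - 3)^2*(w - 1)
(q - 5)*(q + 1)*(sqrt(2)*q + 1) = sqrt(2)*q^3 - 4*sqrt(2)*q^2 + q^2 - 5*sqrt(2)*q - 4*q - 5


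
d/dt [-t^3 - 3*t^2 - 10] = 3*t*(-t - 2)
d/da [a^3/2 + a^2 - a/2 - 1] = 3*a^2/2 + 2*a - 1/2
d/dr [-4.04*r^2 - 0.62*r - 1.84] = -8.08*r - 0.62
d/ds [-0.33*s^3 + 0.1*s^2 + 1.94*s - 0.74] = -0.99*s^2 + 0.2*s + 1.94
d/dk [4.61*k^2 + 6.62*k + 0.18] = 9.22*k + 6.62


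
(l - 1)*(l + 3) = l^2 + 2*l - 3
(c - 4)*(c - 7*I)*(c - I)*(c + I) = c^4 - 4*c^3 - 7*I*c^3 + c^2 + 28*I*c^2 - 4*c - 7*I*c + 28*I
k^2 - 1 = (k - 1)*(k + 1)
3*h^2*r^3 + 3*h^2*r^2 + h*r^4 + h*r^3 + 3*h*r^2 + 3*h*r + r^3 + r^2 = r*(3*h + r)*(r + 1)*(h*r + 1)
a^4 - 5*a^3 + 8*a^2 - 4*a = a*(a - 2)^2*(a - 1)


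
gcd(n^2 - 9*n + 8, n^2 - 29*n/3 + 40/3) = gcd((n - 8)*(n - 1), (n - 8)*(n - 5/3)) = n - 8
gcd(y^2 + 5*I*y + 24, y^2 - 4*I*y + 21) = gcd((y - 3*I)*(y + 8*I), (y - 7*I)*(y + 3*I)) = 1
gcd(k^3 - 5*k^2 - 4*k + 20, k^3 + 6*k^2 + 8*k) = k + 2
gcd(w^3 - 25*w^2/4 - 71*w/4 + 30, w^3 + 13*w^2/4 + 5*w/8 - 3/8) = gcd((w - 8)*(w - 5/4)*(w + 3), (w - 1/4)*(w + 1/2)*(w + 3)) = w + 3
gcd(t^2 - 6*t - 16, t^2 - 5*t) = 1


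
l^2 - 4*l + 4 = (l - 2)^2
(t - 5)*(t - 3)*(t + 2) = t^3 - 6*t^2 - t + 30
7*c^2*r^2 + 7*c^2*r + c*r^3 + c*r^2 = r*(7*c + r)*(c*r + c)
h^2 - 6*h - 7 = (h - 7)*(h + 1)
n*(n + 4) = n^2 + 4*n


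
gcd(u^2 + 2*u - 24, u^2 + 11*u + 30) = u + 6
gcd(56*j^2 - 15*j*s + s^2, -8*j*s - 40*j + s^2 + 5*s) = -8*j + s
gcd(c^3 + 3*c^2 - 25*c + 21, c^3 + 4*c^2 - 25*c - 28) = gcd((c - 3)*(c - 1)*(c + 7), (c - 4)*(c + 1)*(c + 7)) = c + 7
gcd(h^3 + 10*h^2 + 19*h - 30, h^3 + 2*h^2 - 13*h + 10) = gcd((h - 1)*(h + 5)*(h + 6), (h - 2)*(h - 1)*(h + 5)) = h^2 + 4*h - 5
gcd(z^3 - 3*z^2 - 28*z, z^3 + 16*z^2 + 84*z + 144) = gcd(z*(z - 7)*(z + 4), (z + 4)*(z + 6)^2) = z + 4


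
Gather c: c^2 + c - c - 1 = c^2 - 1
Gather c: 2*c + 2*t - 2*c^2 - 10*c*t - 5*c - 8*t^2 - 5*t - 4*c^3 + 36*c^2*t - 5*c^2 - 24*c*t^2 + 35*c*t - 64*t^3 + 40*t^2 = -4*c^3 + c^2*(36*t - 7) + c*(-24*t^2 + 25*t - 3) - 64*t^3 + 32*t^2 - 3*t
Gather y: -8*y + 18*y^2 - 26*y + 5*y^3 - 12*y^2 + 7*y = 5*y^3 + 6*y^2 - 27*y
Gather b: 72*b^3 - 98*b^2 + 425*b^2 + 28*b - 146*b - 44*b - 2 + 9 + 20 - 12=72*b^3 + 327*b^2 - 162*b + 15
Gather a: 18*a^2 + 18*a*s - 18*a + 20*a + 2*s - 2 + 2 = 18*a^2 + a*(18*s + 2) + 2*s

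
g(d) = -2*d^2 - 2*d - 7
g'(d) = -4*d - 2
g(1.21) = -12.35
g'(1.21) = -6.84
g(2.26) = -21.74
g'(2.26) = -11.04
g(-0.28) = -6.60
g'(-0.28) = -0.88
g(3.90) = -45.22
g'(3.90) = -17.60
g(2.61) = -25.84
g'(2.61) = -12.44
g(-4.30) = -35.38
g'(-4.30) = 15.20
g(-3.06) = -19.61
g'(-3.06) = 10.24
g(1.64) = -15.66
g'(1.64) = -8.56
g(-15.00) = -427.00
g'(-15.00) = 58.00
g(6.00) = -91.00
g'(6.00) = -26.00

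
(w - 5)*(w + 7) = w^2 + 2*w - 35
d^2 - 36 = (d - 6)*(d + 6)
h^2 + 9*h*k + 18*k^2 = (h + 3*k)*(h + 6*k)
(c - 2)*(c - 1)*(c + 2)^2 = c^4 + c^3 - 6*c^2 - 4*c + 8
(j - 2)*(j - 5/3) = j^2 - 11*j/3 + 10/3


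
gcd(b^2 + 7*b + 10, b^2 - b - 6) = b + 2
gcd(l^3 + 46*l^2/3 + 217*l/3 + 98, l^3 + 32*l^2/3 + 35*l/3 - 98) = l^2 + 13*l + 42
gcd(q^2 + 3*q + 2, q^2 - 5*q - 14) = q + 2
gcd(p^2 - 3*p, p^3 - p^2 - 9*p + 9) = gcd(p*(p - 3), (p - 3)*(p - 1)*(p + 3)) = p - 3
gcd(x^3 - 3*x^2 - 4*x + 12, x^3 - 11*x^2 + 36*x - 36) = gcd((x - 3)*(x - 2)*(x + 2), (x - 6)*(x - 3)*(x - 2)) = x^2 - 5*x + 6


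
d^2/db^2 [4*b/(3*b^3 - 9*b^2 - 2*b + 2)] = 8*(b*(-9*b^2 + 18*b + 2)^2 + (-9*b^2 - 9*b*(b - 1) + 18*b + 2)*(3*b^3 - 9*b^2 - 2*b + 2))/(3*b^3 - 9*b^2 - 2*b + 2)^3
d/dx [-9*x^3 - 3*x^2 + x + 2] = -27*x^2 - 6*x + 1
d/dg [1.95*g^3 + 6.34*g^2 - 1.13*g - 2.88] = 5.85*g^2 + 12.68*g - 1.13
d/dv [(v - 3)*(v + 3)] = 2*v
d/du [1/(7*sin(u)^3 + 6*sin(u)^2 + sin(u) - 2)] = (-12*sin(u) + 21*cos(u)^2 - 22)*cos(u)/(7*sin(u)^3 + 6*sin(u)^2 + sin(u) - 2)^2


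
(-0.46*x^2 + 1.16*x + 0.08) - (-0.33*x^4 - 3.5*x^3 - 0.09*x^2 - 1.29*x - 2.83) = 0.33*x^4 + 3.5*x^3 - 0.37*x^2 + 2.45*x + 2.91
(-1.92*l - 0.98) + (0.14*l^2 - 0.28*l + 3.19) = 0.14*l^2 - 2.2*l + 2.21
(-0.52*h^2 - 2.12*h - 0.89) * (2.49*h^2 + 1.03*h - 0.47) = -1.2948*h^4 - 5.8144*h^3 - 4.1553*h^2 + 0.0796999999999999*h + 0.4183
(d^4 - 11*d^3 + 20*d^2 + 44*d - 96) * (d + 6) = d^5 - 5*d^4 - 46*d^3 + 164*d^2 + 168*d - 576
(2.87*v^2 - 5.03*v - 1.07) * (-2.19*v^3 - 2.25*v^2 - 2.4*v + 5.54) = -6.2853*v^5 + 4.5582*v^4 + 6.7728*v^3 + 30.3793*v^2 - 25.2982*v - 5.9278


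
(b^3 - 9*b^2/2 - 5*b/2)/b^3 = 1 - 9/(2*b) - 5/(2*b^2)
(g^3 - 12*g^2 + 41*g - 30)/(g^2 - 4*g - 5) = (g^2 - 7*g + 6)/(g + 1)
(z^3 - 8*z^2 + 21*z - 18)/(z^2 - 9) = (z^2 - 5*z + 6)/(z + 3)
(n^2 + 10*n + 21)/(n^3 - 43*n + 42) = (n + 3)/(n^2 - 7*n + 6)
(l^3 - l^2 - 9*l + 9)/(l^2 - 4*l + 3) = l + 3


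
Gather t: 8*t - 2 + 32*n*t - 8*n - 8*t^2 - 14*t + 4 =-8*n - 8*t^2 + t*(32*n - 6) + 2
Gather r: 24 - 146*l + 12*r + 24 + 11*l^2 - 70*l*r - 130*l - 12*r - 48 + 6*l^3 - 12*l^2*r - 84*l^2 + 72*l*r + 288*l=6*l^3 - 73*l^2 + 12*l + r*(-12*l^2 + 2*l)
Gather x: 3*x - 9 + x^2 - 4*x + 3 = x^2 - x - 6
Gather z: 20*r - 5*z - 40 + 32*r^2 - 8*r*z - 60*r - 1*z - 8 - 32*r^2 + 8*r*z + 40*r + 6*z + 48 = 0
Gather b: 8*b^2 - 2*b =8*b^2 - 2*b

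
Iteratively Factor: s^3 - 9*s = (s - 3)*(s^2 + 3*s) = s*(s - 3)*(s + 3)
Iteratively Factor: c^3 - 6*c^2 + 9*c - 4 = (c - 1)*(c^2 - 5*c + 4) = (c - 4)*(c - 1)*(c - 1)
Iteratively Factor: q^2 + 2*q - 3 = (q - 1)*(q + 3)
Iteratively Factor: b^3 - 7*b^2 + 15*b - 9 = (b - 1)*(b^2 - 6*b + 9) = (b - 3)*(b - 1)*(b - 3)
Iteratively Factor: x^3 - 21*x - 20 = (x + 4)*(x^2 - 4*x - 5) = (x + 1)*(x + 4)*(x - 5)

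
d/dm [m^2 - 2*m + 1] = 2*m - 2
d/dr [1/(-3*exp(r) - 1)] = 3*exp(r)/(3*exp(r) + 1)^2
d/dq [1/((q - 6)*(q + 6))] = -2*q/(q^4 - 72*q^2 + 1296)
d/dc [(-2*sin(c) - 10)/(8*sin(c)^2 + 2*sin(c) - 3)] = 2*(8*sin(c)^2 + 80*sin(c) + 13)*cos(c)/((2*sin(c) - 1)^2*(4*sin(c) + 3)^2)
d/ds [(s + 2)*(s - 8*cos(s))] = s + (s + 2)*(8*sin(s) + 1) - 8*cos(s)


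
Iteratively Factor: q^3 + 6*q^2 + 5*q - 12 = (q + 3)*(q^2 + 3*q - 4) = (q + 3)*(q + 4)*(q - 1)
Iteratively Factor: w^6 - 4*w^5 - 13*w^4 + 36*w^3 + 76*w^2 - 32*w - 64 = (w - 4)*(w^5 - 13*w^3 - 16*w^2 + 12*w + 16) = (w - 4)*(w - 1)*(w^4 + w^3 - 12*w^2 - 28*w - 16) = (w - 4)*(w - 1)*(w + 1)*(w^3 - 12*w - 16) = (w - 4)^2*(w - 1)*(w + 1)*(w^2 + 4*w + 4) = (w - 4)^2*(w - 1)*(w + 1)*(w + 2)*(w + 2)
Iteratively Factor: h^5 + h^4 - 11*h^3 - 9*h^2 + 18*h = (h + 3)*(h^4 - 2*h^3 - 5*h^2 + 6*h) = (h + 2)*(h + 3)*(h^3 - 4*h^2 + 3*h) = (h - 1)*(h + 2)*(h + 3)*(h^2 - 3*h) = (h - 3)*(h - 1)*(h + 2)*(h + 3)*(h)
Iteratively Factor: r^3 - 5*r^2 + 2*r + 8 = (r - 4)*(r^2 - r - 2) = (r - 4)*(r + 1)*(r - 2)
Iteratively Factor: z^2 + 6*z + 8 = (z + 4)*(z + 2)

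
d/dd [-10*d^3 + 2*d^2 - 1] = 2*d*(2 - 15*d)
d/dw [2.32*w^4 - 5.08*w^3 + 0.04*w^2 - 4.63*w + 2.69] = 9.28*w^3 - 15.24*w^2 + 0.08*w - 4.63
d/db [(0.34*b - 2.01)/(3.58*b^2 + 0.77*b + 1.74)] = (-1.2172*b^2 + 14.3916*b + 2.1393)/(12.8164*b^4 + 5.5132*b^3 + 13.0513*b^2 + 2.6796*b + 3.0276)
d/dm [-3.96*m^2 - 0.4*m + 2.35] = -7.92*m - 0.4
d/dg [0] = 0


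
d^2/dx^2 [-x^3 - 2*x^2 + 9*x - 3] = -6*x - 4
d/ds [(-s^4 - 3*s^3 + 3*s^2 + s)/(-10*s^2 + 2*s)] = (5*s^3 + 6*s^2 - 3*s + 4)/(25*s^2 - 10*s + 1)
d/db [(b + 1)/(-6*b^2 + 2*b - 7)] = 3*(2*b^2 + 4*b - 3)/(36*b^4 - 24*b^3 + 88*b^2 - 28*b + 49)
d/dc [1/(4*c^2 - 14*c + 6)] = (7 - 4*c)/(2*(2*c^2 - 7*c + 3)^2)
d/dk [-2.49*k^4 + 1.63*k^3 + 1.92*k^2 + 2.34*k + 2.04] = -9.96*k^3 + 4.89*k^2 + 3.84*k + 2.34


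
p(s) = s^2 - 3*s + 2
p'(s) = 2*s - 3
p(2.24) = 0.30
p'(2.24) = 1.48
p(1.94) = -0.06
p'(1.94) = 0.88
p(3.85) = 5.27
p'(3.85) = 4.70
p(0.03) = 1.91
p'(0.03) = -2.94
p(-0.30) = 2.99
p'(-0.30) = -3.60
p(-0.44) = 3.51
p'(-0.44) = -3.88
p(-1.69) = 9.93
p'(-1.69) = -6.38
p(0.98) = 0.02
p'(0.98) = -1.04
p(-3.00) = 20.00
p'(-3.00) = -9.00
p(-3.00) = 20.00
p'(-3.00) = -9.00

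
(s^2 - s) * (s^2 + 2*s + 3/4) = s^4 + s^3 - 5*s^2/4 - 3*s/4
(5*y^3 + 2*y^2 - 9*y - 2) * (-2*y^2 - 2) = -10*y^5 - 4*y^4 + 8*y^3 + 18*y + 4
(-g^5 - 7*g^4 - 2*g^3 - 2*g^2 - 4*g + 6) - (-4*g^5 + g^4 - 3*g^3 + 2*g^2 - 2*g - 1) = 3*g^5 - 8*g^4 + g^3 - 4*g^2 - 2*g + 7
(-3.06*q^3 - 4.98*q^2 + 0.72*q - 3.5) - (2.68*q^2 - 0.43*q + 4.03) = -3.06*q^3 - 7.66*q^2 + 1.15*q - 7.53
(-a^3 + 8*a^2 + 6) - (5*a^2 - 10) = -a^3 + 3*a^2 + 16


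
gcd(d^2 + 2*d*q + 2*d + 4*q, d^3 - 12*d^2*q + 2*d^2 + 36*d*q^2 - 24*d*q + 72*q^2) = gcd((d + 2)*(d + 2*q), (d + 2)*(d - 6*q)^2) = d + 2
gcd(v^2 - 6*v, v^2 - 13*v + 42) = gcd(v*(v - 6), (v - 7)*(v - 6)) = v - 6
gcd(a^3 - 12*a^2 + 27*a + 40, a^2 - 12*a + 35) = a - 5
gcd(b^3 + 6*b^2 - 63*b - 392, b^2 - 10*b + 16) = b - 8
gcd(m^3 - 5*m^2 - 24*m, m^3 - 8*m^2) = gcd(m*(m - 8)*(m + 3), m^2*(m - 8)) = m^2 - 8*m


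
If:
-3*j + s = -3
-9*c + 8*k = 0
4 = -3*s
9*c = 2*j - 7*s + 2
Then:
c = 112/81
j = 5/9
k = 14/9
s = -4/3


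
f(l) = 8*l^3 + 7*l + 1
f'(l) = 24*l^2 + 7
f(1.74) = 55.32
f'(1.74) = 79.66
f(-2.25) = -105.88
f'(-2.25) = 128.50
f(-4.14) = -595.64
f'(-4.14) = 418.35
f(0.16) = 2.15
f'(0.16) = 7.61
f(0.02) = 1.14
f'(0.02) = 7.01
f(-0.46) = -3.00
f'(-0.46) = 12.08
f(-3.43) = -345.84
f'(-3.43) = 289.36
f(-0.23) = -0.71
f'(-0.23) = 8.27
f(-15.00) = -27104.00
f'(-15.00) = 5407.00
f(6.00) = 1771.00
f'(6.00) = 871.00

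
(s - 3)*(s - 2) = s^2 - 5*s + 6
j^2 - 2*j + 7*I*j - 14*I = (j - 2)*(j + 7*I)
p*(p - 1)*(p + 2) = p^3 + p^2 - 2*p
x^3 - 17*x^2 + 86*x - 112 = (x - 8)*(x - 7)*(x - 2)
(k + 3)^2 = k^2 + 6*k + 9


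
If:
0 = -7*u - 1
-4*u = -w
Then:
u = -1/7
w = -4/7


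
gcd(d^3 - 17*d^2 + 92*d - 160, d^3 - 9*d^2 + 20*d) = d^2 - 9*d + 20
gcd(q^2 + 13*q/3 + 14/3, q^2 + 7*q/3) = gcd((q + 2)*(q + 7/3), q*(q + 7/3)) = q + 7/3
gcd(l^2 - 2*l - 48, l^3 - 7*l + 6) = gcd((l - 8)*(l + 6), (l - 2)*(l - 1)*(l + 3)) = 1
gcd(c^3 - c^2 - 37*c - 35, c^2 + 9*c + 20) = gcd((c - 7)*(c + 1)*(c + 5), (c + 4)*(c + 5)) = c + 5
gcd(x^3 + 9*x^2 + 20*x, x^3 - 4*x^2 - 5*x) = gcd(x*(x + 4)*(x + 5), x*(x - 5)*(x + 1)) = x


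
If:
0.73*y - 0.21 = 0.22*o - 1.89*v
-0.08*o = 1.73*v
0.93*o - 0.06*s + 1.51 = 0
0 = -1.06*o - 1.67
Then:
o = -1.58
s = 0.75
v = 0.07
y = -0.38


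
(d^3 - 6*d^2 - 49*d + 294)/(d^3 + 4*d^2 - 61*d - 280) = (d^2 - 13*d + 42)/(d^2 - 3*d - 40)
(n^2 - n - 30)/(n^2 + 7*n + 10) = (n - 6)/(n + 2)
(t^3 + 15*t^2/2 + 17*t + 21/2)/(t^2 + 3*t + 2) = (2*t^2 + 13*t + 21)/(2*(t + 2))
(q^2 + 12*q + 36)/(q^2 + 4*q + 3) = (q^2 + 12*q + 36)/(q^2 + 4*q + 3)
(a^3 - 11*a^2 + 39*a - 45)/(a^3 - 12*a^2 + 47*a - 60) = (a - 3)/(a - 4)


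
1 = 1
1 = 1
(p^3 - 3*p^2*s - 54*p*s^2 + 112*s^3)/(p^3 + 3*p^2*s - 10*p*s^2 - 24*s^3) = (p^3 - 3*p^2*s - 54*p*s^2 + 112*s^3)/(p^3 + 3*p^2*s - 10*p*s^2 - 24*s^3)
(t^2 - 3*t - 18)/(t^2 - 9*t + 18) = (t + 3)/(t - 3)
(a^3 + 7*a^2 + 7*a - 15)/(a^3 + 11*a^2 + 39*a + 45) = (a - 1)/(a + 3)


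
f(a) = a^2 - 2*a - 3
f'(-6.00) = -14.00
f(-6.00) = 45.00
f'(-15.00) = -32.00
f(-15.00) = 252.00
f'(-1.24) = -4.48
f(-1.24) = 1.02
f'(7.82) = 13.64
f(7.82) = 42.51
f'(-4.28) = -10.56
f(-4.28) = 23.88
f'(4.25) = 6.50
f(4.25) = 6.56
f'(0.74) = -0.52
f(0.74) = -3.93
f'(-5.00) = -12.00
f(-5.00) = 32.00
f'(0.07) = -1.86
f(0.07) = -3.14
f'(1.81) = 1.62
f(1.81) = -3.34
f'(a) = 2*a - 2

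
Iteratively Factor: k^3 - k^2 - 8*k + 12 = (k - 2)*(k^2 + k - 6) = (k - 2)*(k + 3)*(k - 2)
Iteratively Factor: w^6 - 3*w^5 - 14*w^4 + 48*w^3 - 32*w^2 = (w - 2)*(w^5 - w^4 - 16*w^3 + 16*w^2) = (w - 2)*(w - 1)*(w^4 - 16*w^2) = (w - 2)*(w - 1)*(w + 4)*(w^3 - 4*w^2) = w*(w - 2)*(w - 1)*(w + 4)*(w^2 - 4*w) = w*(w - 4)*(w - 2)*(w - 1)*(w + 4)*(w)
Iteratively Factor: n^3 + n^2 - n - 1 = (n + 1)*(n^2 - 1) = (n - 1)*(n + 1)*(n + 1)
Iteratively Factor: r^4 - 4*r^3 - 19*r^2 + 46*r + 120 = (r - 4)*(r^3 - 19*r - 30) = (r - 4)*(r + 3)*(r^2 - 3*r - 10) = (r - 4)*(r + 2)*(r + 3)*(r - 5)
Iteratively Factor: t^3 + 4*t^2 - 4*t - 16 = (t - 2)*(t^2 + 6*t + 8) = (t - 2)*(t + 2)*(t + 4)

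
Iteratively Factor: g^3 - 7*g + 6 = (g - 1)*(g^2 + g - 6) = (g - 1)*(g + 3)*(g - 2)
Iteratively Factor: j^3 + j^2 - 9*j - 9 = (j - 3)*(j^2 + 4*j + 3) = (j - 3)*(j + 3)*(j + 1)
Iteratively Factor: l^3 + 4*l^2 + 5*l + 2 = (l + 1)*(l^2 + 3*l + 2) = (l + 1)^2*(l + 2)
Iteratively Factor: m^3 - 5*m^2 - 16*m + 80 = (m + 4)*(m^2 - 9*m + 20) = (m - 4)*(m + 4)*(m - 5)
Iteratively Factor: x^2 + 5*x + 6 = (x + 3)*(x + 2)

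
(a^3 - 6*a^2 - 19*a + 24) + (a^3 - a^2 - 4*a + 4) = 2*a^3 - 7*a^2 - 23*a + 28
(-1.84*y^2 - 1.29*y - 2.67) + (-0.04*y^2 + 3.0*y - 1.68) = -1.88*y^2 + 1.71*y - 4.35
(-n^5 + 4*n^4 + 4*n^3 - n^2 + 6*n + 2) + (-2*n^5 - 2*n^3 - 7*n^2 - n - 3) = -3*n^5 + 4*n^4 + 2*n^3 - 8*n^2 + 5*n - 1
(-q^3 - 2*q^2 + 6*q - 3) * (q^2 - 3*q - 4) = -q^5 + q^4 + 16*q^3 - 13*q^2 - 15*q + 12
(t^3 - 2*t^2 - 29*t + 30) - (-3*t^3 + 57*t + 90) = 4*t^3 - 2*t^2 - 86*t - 60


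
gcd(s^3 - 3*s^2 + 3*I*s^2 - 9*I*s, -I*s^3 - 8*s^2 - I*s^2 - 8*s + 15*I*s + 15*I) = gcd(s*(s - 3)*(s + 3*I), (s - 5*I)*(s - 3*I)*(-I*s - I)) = 1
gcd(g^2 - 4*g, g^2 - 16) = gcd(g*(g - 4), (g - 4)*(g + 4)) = g - 4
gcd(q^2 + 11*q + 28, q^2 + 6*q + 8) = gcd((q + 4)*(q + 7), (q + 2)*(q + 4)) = q + 4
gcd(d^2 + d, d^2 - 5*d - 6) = d + 1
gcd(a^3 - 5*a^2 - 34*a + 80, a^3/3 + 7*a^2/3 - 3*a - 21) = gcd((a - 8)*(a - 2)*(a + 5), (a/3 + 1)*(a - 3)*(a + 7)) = 1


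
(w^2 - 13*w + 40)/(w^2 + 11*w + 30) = (w^2 - 13*w + 40)/(w^2 + 11*w + 30)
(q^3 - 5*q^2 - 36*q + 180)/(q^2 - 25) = (q^2 - 36)/(q + 5)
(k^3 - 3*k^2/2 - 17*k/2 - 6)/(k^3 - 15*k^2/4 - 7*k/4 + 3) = 2*(2*k + 3)/(4*k - 3)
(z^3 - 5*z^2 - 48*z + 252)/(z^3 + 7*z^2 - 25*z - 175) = (z^2 - 12*z + 36)/(z^2 - 25)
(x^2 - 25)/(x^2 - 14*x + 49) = (x^2 - 25)/(x^2 - 14*x + 49)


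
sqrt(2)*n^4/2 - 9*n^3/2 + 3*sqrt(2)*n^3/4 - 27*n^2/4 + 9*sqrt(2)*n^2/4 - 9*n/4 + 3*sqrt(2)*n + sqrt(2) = (n + 1/2)*(n - 4*sqrt(2))*(n - sqrt(2)/2)*(sqrt(2)*n/2 + sqrt(2)/2)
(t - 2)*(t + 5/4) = t^2 - 3*t/4 - 5/2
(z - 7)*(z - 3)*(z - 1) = z^3 - 11*z^2 + 31*z - 21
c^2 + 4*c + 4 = (c + 2)^2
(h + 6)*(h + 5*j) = h^2 + 5*h*j + 6*h + 30*j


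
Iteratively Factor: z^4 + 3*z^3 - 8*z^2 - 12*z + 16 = (z + 2)*(z^3 + z^2 - 10*z + 8) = (z + 2)*(z + 4)*(z^2 - 3*z + 2) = (z - 2)*(z + 2)*(z + 4)*(z - 1)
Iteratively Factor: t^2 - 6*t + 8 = (t - 2)*(t - 4)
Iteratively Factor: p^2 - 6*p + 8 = (p - 2)*(p - 4)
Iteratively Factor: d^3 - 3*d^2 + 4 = (d + 1)*(d^2 - 4*d + 4) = (d - 2)*(d + 1)*(d - 2)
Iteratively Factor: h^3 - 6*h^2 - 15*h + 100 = (h + 4)*(h^2 - 10*h + 25) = (h - 5)*(h + 4)*(h - 5)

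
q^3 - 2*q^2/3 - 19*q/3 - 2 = (q - 3)*(q + 1/3)*(q + 2)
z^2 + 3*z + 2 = (z + 1)*(z + 2)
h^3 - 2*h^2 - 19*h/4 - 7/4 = (h - 7/2)*(h + 1/2)*(h + 1)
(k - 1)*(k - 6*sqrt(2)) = k^2 - 6*sqrt(2)*k - k + 6*sqrt(2)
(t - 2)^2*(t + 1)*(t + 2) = t^4 - t^3 - 6*t^2 + 4*t + 8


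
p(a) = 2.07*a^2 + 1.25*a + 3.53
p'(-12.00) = -48.43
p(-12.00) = 286.61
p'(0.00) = 1.25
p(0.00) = 3.53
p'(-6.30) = -24.83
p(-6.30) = 77.81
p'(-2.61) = -9.56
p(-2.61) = 14.37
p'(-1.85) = -6.41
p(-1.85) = 8.30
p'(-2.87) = -10.63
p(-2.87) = 16.99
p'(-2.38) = -8.60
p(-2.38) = 12.28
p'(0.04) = 1.42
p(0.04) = 3.58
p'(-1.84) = -6.37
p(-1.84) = 8.24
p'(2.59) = 11.97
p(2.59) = 20.65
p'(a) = 4.14*a + 1.25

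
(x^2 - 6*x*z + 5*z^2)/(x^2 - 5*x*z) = (x - z)/x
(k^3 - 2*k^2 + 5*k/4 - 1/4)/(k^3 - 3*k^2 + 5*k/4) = (2*k^2 - 3*k + 1)/(k*(2*k - 5))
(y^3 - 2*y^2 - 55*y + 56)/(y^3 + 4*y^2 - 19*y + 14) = (y - 8)/(y - 2)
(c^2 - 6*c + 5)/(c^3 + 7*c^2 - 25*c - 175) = (c - 1)/(c^2 + 12*c + 35)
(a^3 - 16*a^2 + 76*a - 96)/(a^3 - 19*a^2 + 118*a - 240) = (a - 2)/(a - 5)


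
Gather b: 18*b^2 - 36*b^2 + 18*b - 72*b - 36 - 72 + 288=-18*b^2 - 54*b + 180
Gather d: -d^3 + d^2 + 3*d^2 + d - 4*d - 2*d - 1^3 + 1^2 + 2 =-d^3 + 4*d^2 - 5*d + 2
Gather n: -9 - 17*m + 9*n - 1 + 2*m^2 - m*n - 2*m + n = 2*m^2 - 19*m + n*(10 - m) - 10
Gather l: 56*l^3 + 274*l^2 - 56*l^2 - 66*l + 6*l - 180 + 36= 56*l^3 + 218*l^2 - 60*l - 144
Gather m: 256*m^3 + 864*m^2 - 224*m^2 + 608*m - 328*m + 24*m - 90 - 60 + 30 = 256*m^3 + 640*m^2 + 304*m - 120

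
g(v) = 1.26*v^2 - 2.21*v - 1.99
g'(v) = 2.52*v - 2.21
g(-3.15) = 17.47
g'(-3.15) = -10.15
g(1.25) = -2.78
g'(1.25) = 0.94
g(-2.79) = 13.98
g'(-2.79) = -9.24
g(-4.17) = 29.14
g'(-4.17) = -12.72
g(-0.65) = -0.02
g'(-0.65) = -3.85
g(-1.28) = 2.90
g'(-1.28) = -5.44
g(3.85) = 8.18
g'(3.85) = 7.49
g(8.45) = 69.30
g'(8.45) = 19.08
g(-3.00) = 15.98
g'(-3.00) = -9.77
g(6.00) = 30.11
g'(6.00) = 12.91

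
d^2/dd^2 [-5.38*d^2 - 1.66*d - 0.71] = -10.7600000000000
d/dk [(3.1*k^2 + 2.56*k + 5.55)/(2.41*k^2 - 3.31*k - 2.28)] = (-16.4306*k^2 - 40.887*k + 12.5337)/(5.8081*k^4 - 15.9542*k^3 - 0.0334999999999983*k^2 + 15.0936*k + 5.1984)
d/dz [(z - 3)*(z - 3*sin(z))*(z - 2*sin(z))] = (3 - z)*(z - 3*sin(z))*(2*cos(z) - 1) + (3 - z)*(z - 2*sin(z))*(3*cos(z) - 1) + (z - 3*sin(z))*(z - 2*sin(z))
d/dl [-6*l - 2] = -6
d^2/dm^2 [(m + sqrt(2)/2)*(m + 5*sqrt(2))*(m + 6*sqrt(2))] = 6*m + 23*sqrt(2)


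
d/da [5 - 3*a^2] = -6*a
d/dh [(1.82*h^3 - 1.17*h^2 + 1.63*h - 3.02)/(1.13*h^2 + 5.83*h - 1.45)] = (2.0566*h^4 + 21.2212*h^3 - 16.58*h^2 + 10.2182*h + 15.2431)/(1.2769*h^4 + 13.1758*h^3 + 30.7119*h^2 - 16.907*h + 2.1025)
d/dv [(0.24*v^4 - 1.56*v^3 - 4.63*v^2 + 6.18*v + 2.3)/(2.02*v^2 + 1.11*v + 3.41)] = (0.9696*v^5 - 2.352*v^4 - 0.189599999999999*v^3 - 33.5817*v^2 - 40.8686*v + 18.5208)/(4.0804*v^4 + 4.4844*v^3 + 15.0085*v^2 + 7.5702*v + 11.6281)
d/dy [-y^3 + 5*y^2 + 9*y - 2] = -3*y^2 + 10*y + 9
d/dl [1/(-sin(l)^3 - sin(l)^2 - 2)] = (3*sin(l) + 2)*sin(l)*cos(l)/(sin(l)^3 + sin(l)^2 + 2)^2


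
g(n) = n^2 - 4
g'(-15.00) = -30.00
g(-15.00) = 221.00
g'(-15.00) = -30.00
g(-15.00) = 221.00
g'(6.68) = 13.36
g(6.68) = 40.62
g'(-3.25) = -6.50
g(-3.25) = 6.56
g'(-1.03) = -2.06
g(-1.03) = -2.94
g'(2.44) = 4.88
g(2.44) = 1.95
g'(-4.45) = -8.90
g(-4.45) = 15.80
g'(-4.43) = -8.86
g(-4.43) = 15.62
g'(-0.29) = -0.58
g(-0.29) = -3.92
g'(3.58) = 7.16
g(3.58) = 8.82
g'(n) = 2*n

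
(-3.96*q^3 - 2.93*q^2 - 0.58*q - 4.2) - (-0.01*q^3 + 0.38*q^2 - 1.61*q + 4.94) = -3.95*q^3 - 3.31*q^2 + 1.03*q - 9.14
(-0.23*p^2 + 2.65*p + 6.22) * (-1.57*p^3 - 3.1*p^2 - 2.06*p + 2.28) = 0.3611*p^5 - 3.4475*p^4 - 17.5066*p^3 - 25.2654*p^2 - 6.7712*p + 14.1816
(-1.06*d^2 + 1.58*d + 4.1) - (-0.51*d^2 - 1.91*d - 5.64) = -0.55*d^2 + 3.49*d + 9.74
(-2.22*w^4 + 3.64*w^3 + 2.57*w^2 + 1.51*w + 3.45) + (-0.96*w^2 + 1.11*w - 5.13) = -2.22*w^4 + 3.64*w^3 + 1.61*w^2 + 2.62*w - 1.68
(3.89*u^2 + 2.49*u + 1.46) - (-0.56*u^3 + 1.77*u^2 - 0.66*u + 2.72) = 0.56*u^3 + 2.12*u^2 + 3.15*u - 1.26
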